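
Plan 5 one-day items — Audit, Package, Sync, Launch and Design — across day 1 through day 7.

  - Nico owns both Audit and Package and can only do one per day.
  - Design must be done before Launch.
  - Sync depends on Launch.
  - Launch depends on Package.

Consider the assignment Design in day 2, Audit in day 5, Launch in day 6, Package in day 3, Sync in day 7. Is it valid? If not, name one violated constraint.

Nico owns both Audit and Package and can only do one per day — holds.
Sync depends on Launch — holds.
Design must be done before Launch — holds.
Launch depends on Package — holds.

Yes, all constraints hold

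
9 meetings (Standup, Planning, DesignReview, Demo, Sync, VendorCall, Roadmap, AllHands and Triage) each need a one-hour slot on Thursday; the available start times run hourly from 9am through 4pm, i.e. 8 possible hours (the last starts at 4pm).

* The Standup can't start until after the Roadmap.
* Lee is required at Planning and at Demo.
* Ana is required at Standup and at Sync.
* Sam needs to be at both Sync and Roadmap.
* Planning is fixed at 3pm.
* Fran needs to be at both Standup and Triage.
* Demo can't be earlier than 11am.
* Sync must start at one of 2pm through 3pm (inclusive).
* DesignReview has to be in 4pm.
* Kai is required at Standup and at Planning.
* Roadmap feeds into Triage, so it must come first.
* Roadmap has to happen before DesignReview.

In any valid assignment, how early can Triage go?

Precedence pushes Triage to at least 10am.
Triage at 10am is achievable: Planning -> 3pm; Triage -> 10am; VendorCall -> 9am; Demo -> 11am; DesignReview -> 4pm; Standup -> 11am; AllHands -> 9am; Roadmap -> 9am; Sync -> 2pm.

10am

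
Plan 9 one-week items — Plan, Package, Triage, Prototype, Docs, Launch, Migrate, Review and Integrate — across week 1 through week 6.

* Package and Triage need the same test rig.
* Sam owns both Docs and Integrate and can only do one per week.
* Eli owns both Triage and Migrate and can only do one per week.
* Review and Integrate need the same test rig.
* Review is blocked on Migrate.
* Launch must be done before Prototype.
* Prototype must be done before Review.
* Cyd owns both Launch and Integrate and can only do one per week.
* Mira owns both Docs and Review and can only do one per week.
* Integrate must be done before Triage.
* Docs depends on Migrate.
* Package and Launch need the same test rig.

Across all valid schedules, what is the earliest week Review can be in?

Precedence pushes Review to at least week 3.
Review at week 3 is achievable: Triage in week 3; Migrate in week 1; Docs in week 4; Review in week 3; Prototype in week 2; Launch in week 1; Plan in week 1; Integrate in week 2; Package in week 2.

week 3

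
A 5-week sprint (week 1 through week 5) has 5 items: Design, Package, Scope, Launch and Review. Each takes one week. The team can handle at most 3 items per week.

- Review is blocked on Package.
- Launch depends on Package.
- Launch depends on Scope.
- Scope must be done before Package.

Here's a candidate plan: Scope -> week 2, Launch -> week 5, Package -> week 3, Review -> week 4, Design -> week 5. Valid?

Launch depends on Package — holds.
Review is blocked on Package — holds.
The team can handle at most 3 items per week — holds.
Scope must be done before Package — holds.
Launch depends on Scope — holds.

Valid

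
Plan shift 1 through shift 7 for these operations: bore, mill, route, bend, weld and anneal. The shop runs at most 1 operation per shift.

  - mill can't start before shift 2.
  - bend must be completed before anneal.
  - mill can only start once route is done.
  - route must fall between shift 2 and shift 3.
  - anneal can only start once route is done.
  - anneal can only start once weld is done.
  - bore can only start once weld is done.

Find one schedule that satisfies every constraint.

route=shift 2, weld=shift 1, bore=shift 6, mill=shift 3, anneal=shift 5, bend=shift 4

Checking: bend(shift 4) before anneal(shift 5); route(shift 2) before mill(shift 3); weld(shift 1) before anneal(shift 5); route(shift 2) before anneal(shift 5); weld(shift 1) before bore(shift 6); mill=shift 3 in [shift 2,shift 7]; route=shift 2 in [shift 2,shift 3]; max 1 per shift (cap 1).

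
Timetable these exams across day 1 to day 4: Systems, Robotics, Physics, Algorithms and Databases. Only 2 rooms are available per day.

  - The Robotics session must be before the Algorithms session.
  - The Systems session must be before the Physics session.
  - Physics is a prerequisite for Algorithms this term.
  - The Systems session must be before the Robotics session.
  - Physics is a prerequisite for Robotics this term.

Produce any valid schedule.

Systems=day 1, Physics=day 2, Databases=day 1, Algorithms=day 4, Robotics=day 3

Checking: Physics(day 2) before Robotics(day 3); Robotics(day 3) before Algorithms(day 4); Systems(day 1) before Robotics(day 3); Physics(day 2) before Algorithms(day 4); Systems(day 1) before Physics(day 2); max 2 per day (cap 2).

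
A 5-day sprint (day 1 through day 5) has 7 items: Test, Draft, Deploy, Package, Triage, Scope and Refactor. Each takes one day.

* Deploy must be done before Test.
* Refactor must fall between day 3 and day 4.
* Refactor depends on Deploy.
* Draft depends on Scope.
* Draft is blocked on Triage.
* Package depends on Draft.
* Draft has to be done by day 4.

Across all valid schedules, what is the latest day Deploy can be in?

day 3

Downstream work caps Deploy at day 3.
Deploy at day 3 is achievable: Scope in day 1; Refactor in day 4; Package in day 3; Triage in day 1; Draft in day 2; Deploy in day 3; Test in day 4.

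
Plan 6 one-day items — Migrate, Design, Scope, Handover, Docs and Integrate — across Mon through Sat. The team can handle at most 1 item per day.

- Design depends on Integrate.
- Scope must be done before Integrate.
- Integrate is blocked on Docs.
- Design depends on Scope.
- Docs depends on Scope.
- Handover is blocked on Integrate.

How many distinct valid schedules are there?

Splitting on Design: it can be Thu (2), Fri (5), Sat (5). Listing each branch's schedules as (Migrate, Scope, Handover, Docs, Integrate):
Design=Thu: (Fri,Mon,Sat,Tue,Wed) (Sat,Mon,Fri,Tue,Wed) — 2.
Design=Fri: (Mon,Tue,Sat,Wed,Thu) (Tue,Mon,Sat,Wed,Thu) (Wed,Mon,Sat,Tue,Thu) (Thu,Mon,Sat,Tue,Wed) (Sat,Mon,Thu,Tue,Wed) — 5.
Design=Sat: (Mon,Tue,Fri,Wed,Thu) (Tue,Mon,Fri,Wed,Thu) (Wed,Mon,Fri,Tue,Thu) (Thu,Mon,Fri,Tue,Wed) (Fri,Mon,Thu,Tue,Wed) — 5.
Summing: 2 + 5 + 5 = 12.

12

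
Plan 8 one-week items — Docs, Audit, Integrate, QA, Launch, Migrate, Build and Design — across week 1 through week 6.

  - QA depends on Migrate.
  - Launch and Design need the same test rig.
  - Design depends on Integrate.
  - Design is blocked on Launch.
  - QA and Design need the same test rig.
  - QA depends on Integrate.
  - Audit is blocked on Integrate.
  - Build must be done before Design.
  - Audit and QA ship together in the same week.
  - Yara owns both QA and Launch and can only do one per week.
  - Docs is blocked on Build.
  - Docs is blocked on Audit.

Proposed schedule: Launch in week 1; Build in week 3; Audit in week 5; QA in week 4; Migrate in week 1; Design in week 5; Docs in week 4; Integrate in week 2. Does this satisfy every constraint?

No — it violates: Docs is blocked on Audit

Docs is blocked on Build — holds.
Launch and Design need the same test rig — holds.
Design depends on Integrate — holds.
Audit is blocked on Integrate — holds.
Build must be done before Design — holds.
Design is blocked on Launch — holds.
QA depends on Integrate — holds.
QA and Design need the same test rig — holds.
QA depends on Migrate — holds.
Yara owns both QA and Launch and can only do one per week — holds.
Docs is blocked on Audit — violated.
Audit and QA ship together in the same week — violated.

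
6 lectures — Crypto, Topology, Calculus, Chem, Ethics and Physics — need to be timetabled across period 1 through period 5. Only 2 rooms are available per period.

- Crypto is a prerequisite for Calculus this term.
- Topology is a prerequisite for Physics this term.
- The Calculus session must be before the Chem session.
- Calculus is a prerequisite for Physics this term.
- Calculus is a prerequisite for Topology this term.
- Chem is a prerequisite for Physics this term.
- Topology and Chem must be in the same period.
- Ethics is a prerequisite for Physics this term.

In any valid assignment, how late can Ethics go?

Downstream work caps Ethics at period 4.
Ethics at period 4 is achievable: Chem -> period 3, Calculus -> period 2, Physics -> period 5, Crypto -> period 1, Topology -> period 3, Ethics -> period 4.

period 4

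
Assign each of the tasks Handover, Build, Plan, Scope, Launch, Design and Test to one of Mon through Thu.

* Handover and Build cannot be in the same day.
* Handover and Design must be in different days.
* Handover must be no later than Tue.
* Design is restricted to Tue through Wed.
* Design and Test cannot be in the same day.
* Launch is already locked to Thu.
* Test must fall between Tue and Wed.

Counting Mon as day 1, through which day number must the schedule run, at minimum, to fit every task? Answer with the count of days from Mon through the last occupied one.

Launch can't be placed before Thu — that is day 4 counting from Mon — so the schedule must run through at least 4 days.
4 works (last occupied day: Thu): for example Test -> Wed; Scope -> Mon; Build -> Tue; Plan -> Mon; Design -> Tue; Launch -> Thu; Handover -> Mon.

4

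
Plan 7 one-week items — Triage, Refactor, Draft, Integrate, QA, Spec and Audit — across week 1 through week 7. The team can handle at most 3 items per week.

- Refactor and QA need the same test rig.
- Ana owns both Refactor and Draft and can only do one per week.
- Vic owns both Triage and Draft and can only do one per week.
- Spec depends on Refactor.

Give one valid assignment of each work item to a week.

Integrate in week 1; Triage in week 1; Refactor in week 1; Audit in week 3; QA in week 2; Draft in week 2; Spec in week 2

Checking: Refactor(week 1) before Spec(week 2); Refactor(week 1) != Draft(week 2); Triage(week 1) != Draft(week 2); Refactor(week 1) != QA(week 2); max 3 per week (cap 3).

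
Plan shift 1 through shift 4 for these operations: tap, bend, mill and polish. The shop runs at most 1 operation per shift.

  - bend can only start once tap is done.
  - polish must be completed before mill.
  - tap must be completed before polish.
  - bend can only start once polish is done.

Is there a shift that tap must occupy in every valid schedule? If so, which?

Downstream work caps tap at shift 2.
So tap is pinned to shift 1.

shift 1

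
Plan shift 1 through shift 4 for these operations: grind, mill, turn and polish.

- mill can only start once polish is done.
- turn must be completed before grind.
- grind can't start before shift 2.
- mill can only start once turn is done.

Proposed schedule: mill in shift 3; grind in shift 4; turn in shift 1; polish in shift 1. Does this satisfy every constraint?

Valid

mill can only start once polish is done — holds.
mill can only start once turn is done — holds.
turn must be completed before grind — holds.
grind can't start before shift 2 — holds.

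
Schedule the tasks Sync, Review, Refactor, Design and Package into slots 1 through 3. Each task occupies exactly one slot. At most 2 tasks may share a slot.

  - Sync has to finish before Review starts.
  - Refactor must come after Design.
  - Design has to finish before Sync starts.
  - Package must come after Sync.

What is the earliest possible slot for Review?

Precedence pushes Review to at least 3.
Review at 3 is achievable: Refactor -> 2; Sync -> 2; Design -> 1; Review -> 3; Package -> 3.

3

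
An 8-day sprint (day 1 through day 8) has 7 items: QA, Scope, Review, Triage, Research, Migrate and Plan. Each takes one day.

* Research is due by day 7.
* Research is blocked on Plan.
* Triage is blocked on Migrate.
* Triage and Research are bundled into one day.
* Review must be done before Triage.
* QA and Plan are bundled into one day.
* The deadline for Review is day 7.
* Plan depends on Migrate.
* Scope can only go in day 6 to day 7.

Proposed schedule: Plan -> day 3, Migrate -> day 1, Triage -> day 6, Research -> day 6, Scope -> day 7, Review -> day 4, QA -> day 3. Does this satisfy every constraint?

Triage is blocked on Migrate — holds.
Review must be done before Triage — holds.
Research is due by day 7 — holds.
Research is blocked on Plan — holds.
QA and Plan are bundled into one day — holds.
Triage and Research are bundled into one day — holds.
The deadline for Review is day 7 — holds.
Scope can only go in day 6 to day 7 — holds.
Plan depends on Migrate — holds.

Yes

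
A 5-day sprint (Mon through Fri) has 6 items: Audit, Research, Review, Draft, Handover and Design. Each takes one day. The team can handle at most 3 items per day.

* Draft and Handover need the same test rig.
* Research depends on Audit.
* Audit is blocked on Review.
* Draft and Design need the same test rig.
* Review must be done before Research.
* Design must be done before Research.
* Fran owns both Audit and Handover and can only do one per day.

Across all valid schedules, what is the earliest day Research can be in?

Precedence pushes Research to at least Wed.
Research at Wed is achievable: Audit=Tue; Research=Wed; Draft=Tue; Review=Mon; Design=Mon; Handover=Mon.

Wed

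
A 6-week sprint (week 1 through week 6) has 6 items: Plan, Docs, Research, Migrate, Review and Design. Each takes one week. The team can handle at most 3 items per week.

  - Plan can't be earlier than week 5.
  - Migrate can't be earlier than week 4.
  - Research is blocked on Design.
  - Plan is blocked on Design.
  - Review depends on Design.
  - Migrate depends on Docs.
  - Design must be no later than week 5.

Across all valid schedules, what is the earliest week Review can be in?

week 2

Precedence pushes Review to at least week 2.
Review at week 2 is achievable: Docs=week 1; Research=week 2; Design=week 1; Migrate=week 4; Review=week 2; Plan=week 5.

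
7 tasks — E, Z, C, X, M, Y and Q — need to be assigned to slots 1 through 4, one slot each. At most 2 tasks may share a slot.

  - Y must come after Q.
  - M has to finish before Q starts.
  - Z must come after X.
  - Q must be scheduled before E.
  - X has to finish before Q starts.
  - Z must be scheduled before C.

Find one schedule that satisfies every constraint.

E in 3, Z in 2, X in 1, Y in 4, M in 1, C in 3, Q in 2

Checking: Q(2) before Y(4); X(1) before Z(2); Q(2) before E(3); Z(2) before C(3); X(1) before Q(2); M(1) before Q(2); max 2 per slot (cap 2).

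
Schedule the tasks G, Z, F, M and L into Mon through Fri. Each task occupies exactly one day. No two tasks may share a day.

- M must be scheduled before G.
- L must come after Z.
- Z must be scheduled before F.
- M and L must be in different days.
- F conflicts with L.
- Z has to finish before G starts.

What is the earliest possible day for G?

Precedence pushes G to at least Tue.
G at Wed is achievable: G -> Wed, M -> Tue, Z -> Mon, L -> Fri, F -> Thu.
Nothing earlier works — the conflict and capacity constraints rule out every day before Wed.

Wed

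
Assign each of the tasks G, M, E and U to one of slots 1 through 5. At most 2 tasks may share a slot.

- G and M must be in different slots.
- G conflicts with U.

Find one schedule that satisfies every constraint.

U in 2, E in 1, M in 2, G in 1

Checking: G(1) != M(2); G(1) != U(2); max 2 per slot (cap 2).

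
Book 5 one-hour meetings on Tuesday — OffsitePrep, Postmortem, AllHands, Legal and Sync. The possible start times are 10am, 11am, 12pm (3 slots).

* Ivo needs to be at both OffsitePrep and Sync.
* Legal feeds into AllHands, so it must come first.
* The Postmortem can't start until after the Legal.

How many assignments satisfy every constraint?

30

Splitting on OffsitePrep: it can be 10am (10), 11am (10), 12pm (10). Listing each branch's schedules as (Postmortem, AllHands, Legal, Sync):
OffsitePrep=10am: (11am,11am,10am,11am) (11am,11am,10am,12pm) (11am,12pm,10am,11am) (11am,12pm,10am,12pm) (12pm,11am,10am,11am) (12pm,11am,10am,12pm) (12pm,12pm,10am,11am) (12pm,12pm,10am,12pm) (12pm,12pm,11am,11am) (12pm,12pm,11am,12pm) — 10.
OffsitePrep=11am: (11am,11am,10am,10am) (11am,11am,10am,12pm) (11am,12pm,10am,10am) (11am,12pm,10am,12pm) (12pm,11am,10am,10am) (12pm,11am,10am,12pm) (12pm,12pm,10am,10am) (12pm,12pm,10am,12pm) (12pm,12pm,11am,10am) (12pm,12pm,11am,12pm) — 10.
OffsitePrep=12pm: (11am,11am,10am,10am) (11am,11am,10am,11am) (11am,12pm,10am,10am) (11am,12pm,10am,11am) (12pm,11am,10am,10am) (12pm,11am,10am,11am) (12pm,12pm,10am,10am) (12pm,12pm,10am,11am) (12pm,12pm,11am,10am) (12pm,12pm,11am,11am) — 10.
Summing: 10 + 10 + 10 = 30.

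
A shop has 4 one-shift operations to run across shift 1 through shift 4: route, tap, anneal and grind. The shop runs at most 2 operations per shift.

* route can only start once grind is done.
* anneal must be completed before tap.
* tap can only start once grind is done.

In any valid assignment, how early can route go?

shift 2

Precedence pushes route to at least shift 2.
route at shift 2 is achievable: anneal -> shift 1, tap -> shift 2, route -> shift 2, grind -> shift 1.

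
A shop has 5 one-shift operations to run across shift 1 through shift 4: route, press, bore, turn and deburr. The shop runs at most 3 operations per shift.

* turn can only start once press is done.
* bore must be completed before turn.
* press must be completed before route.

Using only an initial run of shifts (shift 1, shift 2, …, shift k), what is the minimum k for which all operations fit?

The precedence chain requires at least 2 distinct shifts.
With at most 3 per shift and 5 operations, at least 2 shifts are needed.
2 works (last occupied shift: shift 2): for example route -> shift 2; turn -> shift 2; bore -> shift 1; deburr -> shift 1; press -> shift 1.

2 shifts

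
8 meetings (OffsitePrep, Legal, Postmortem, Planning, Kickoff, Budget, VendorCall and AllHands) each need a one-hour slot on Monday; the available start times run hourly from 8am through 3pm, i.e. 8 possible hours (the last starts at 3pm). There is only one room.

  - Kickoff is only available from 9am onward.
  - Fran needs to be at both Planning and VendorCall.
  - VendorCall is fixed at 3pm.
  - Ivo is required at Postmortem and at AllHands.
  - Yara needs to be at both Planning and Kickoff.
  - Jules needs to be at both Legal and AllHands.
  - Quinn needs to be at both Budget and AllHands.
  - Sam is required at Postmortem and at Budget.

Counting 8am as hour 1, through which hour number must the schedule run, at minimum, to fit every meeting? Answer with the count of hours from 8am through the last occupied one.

8

With at most 1 per hour and 8 meetings, at least 8 hours are needed.
VendorCall can't be placed before 3pm — that is hour 8 counting from 8am — so the schedule must run through at least 8 hours.
8 works (last occupied hour: 3pm): for example Budget=1pm; VendorCall=3pm; Planning=12pm; OffsitePrep=8am; Legal=10am; AllHands=2pm; Kickoff=9am; Postmortem=11am.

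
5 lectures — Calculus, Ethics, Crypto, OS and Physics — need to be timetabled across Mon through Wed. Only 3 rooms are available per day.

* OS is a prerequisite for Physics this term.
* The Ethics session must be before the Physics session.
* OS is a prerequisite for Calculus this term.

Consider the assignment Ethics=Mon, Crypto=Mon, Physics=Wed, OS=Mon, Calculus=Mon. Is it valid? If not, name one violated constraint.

No — it violates: Only 3 rooms are available per day

The Ethics session must be before the Physics session — holds.
OS is a prerequisite for Physics this term — holds.
Only 3 rooms are available per day — violated.
OS is a prerequisite for Calculus this term — violated.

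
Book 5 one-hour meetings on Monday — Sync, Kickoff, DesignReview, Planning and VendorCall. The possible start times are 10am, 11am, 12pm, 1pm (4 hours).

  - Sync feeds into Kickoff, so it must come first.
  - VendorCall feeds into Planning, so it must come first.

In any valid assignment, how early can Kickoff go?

11am

Precedence pushes Kickoff to at least 11am.
Kickoff at 11am is achievable: Planning=11am, Kickoff=11am, Sync=10am, VendorCall=10am, DesignReview=10am.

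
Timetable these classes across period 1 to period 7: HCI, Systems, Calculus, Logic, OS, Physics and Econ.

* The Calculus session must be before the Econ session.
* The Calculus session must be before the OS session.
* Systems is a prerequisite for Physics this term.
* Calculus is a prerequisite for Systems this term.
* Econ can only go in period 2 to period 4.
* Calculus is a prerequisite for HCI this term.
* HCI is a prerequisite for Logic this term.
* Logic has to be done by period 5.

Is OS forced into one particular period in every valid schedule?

OS can be period 2 (e.g. Calculus -> period 1, Physics -> period 3, Systems -> period 2, Econ -> period 2, HCI -> period 2, OS -> period 2, Logic -> period 3) or period 3 (e.g. Physics -> period 3; Calculus -> period 1; Logic -> period 3; Econ -> period 2; Systems -> period 2; HCI -> period 2; OS -> period 3).

No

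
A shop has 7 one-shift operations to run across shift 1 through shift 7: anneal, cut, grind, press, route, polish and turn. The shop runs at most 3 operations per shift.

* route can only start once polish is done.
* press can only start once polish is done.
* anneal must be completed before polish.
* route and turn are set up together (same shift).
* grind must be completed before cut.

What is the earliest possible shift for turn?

shift 3

Turn must be in the same shift as route, which can't be before shift 3, so turn is at least shift 3.
turn at shift 3 is achievable: press=shift 3; polish=shift 2; route=shift 3; anneal=shift 1; grind=shift 1; turn=shift 3; cut=shift 2.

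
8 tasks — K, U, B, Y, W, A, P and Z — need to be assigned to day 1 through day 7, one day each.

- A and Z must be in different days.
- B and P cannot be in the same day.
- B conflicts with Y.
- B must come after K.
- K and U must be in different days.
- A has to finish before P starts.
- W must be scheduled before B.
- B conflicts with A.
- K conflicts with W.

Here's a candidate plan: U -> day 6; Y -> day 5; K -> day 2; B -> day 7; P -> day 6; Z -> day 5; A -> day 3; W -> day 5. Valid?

Yes

K conflicts with W — holds.
K and U must be in different days — holds.
A has to finish before P starts — holds.
B must come after K — holds.
A and Z must be in different days — holds.
W must be scheduled before B — holds.
B conflicts with Y — holds.
B and P cannot be in the same day — holds.
B conflicts with A — holds.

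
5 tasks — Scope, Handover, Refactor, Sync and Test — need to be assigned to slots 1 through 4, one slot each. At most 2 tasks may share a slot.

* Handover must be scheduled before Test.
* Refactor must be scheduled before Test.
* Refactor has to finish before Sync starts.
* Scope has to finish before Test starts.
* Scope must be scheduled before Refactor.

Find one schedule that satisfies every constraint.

Scope=1; Refactor=2; Sync=3; Test=3; Handover=1

Checking: Scope(1) before Refactor(2); Handover(1) before Test(3); Refactor(2) before Sync(3); Refactor(2) before Test(3); Scope(1) before Test(3); max 2 per slot (cap 2).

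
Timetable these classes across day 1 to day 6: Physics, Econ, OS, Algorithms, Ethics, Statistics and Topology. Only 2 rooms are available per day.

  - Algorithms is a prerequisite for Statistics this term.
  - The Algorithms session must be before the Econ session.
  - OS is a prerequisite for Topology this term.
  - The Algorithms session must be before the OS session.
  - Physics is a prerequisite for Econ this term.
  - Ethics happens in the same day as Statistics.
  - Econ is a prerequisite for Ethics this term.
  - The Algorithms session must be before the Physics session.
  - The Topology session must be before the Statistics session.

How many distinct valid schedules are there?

Splitting on Physics: it can be day 2 (25), day 3 (22), day 4 (10). Listing each branch's schedules as (Econ, OS, Algorithms, Ethics, Statistics, Topology) by day number:
Physics=day 2: (3,2,1,4,4,3) (3,2,1,5,5,3) (3,2,1,5,5,4) (3,2,1,6,6,3) (3,2,1,6,6,4) (3,2,1,6,6,5) (3,3,1,5,5,4) (3,3,1,6,6,4) (3,3,1,6,6,5) (3,4,1,6,6,5) (4,2,1,5,5,3) (4,2,1,5,5,4) (4,2,1,6,6,3) (4,2,1,6,6,4) (4,2,1,6,6,5) (4,3,1,5,5,4) (4,3,1,6,6,4) (4,3,1,6,6,5) (4,4,1,6,6,5) (5,2,1,6,6,3) (5,2,1,6,6,4) (5,2,1,6,6,5) (5,3,1,6,6,4) (5,3,1,6,6,5) (5,4,1,6,6,5) — 25.
Physics=day 3: (4,2,1,5,5,3) (4,2,1,5,5,4) (4,2,1,6,6,3) (4,2,1,6,6,4) (4,2,1,6,6,5) (4,3,1,5,5,4) (4,3,1,6,6,4) (4,3,1,6,6,5) (4,3,2,5,5,4) (4,3,2,6,6,4) (4,3,2,6,6,5) (4,4,1,6,6,5) (4,4,2,6,6,5) (5,2,1,6,6,3) (5,2,1,6,6,4) (5,2,1,6,6,5) (5,3,1,6,6,4) (5,3,1,6,6,5) (5,3,2,6,6,4) (5,3,2,6,6,5) (5,4,1,6,6,5) (5,4,2,6,6,5) — 22.
Physics=day 4: (5,2,1,6,6,3) (5,2,1,6,6,4) (5,2,1,6,6,5) (5,3,1,6,6,4) (5,3,1,6,6,5) (5,3,2,6,6,4) (5,3,2,6,6,5) (5,4,1,6,6,5) (5,4,2,6,6,5) (5,4,3,6,6,5) — 10.
Summing: 25 + 22 + 10 = 57.

57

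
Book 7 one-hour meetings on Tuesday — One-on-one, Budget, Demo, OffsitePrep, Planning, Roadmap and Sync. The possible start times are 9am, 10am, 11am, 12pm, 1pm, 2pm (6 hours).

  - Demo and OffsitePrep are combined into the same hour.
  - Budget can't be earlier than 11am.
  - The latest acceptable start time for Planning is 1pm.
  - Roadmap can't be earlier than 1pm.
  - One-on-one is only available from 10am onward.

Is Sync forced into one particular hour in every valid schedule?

No

Sync can be 9am (e.g. Planning -> 9am; One-on-one -> 10am; Sync -> 9am; Demo -> 9am; OffsitePrep -> 9am; Roadmap -> 1pm; Budget -> 11am) or 10am (e.g. Sync -> 10am; OffsitePrep -> 9am; Roadmap -> 1pm; Planning -> 9am; Demo -> 9am; One-on-one -> 10am; Budget -> 11am).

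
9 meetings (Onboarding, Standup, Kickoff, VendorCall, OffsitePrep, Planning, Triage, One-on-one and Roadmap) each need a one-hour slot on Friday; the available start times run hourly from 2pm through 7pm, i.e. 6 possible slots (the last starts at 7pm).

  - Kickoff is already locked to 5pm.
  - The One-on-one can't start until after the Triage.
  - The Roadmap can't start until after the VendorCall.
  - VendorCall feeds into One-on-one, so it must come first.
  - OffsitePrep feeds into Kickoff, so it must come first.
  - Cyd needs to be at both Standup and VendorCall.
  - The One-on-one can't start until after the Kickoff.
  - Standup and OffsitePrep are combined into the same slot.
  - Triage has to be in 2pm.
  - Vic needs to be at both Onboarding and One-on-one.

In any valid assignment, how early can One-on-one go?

Precedence pushes One-on-one to at least 6pm.
One-on-one at 6pm is achievable: Standup -> 3pm, Roadmap -> 3pm, Onboarding -> 2pm, Planning -> 2pm, Kickoff -> 5pm, OffsitePrep -> 3pm, One-on-one -> 6pm, VendorCall -> 2pm, Triage -> 2pm.

6pm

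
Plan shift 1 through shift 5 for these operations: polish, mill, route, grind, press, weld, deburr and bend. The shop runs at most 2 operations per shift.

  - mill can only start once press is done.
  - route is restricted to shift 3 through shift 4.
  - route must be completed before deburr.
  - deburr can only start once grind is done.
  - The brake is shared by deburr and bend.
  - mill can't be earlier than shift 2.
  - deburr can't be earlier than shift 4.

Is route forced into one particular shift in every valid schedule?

route can be shift 3 (e.g. deburr in shift 4; weld in shift 3; route in shift 3; mill in shift 2; bend in shift 5; polish in shift 2; press in shift 1; grind in shift 1) or shift 4 (e.g. bend -> shift 3; grind -> shift 1; route -> shift 4; polish -> shift 2; press -> shift 1; deburr -> shift 5; mill -> shift 2; weld -> shift 3).

No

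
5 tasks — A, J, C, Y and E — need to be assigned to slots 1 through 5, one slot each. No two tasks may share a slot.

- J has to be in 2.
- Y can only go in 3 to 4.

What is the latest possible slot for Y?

Y is available from 3; Y's own window allows nothing later than 4.
Y at 4 is achievable: E -> 5; A -> 1; Y -> 4; C -> 3; J -> 2.

4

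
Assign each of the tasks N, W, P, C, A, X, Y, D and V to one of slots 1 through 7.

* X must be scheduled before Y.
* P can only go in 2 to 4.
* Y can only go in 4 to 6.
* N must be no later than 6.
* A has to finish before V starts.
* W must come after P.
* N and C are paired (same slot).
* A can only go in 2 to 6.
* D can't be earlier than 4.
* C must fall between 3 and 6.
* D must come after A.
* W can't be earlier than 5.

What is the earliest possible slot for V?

Precedence pushes V to at least 3.
V at 3 is achievable: D -> 4; N -> 3; A -> 2; W -> 5; P -> 2; V -> 3; X -> 1; C -> 3; Y -> 4.

3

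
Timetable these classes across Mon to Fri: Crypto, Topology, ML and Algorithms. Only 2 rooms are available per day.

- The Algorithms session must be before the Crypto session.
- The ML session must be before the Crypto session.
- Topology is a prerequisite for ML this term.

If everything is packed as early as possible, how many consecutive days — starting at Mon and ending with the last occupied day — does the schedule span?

3

The precedence chain requires at least 3 distinct days.
With at most 2 per day and 4 classes, at least 2 days are needed.
3 works (last occupied day: Wed): for example Topology in Mon, Crypto in Wed, Algorithms in Mon, ML in Tue.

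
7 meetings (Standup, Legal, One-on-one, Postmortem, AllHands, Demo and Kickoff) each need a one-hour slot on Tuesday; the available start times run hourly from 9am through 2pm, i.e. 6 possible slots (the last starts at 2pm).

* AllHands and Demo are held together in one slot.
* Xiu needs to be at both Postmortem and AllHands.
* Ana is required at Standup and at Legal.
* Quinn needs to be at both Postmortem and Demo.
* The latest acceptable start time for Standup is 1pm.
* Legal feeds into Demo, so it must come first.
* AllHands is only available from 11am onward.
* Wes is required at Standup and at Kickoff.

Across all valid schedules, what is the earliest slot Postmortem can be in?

9am

Postmortem at 9am is achievable: Kickoff -> 10am, Demo -> 11am, One-on-one -> 9am, AllHands -> 11am, Standup -> 9am, Legal -> 10am, Postmortem -> 9am.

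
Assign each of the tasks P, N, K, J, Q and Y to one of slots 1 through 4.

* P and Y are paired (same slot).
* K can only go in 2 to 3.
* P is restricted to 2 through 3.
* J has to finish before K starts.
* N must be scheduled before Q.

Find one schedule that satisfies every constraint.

Y -> 2; K -> 2; Q -> 2; J -> 1; P -> 2; N -> 1

Checking: N(1) before Q(2); J(1) before K(2); P = Y = 2; P=2 in [2,3]; K=2 in [2,3].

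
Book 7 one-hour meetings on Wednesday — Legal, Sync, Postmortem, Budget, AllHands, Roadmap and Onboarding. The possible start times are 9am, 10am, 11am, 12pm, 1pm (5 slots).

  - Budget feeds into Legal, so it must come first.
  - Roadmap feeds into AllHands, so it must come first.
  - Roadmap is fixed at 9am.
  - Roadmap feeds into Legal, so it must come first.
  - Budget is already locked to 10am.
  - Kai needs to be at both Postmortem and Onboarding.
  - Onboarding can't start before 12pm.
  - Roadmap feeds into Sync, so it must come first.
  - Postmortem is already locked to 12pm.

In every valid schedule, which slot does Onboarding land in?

1pm

Onboarding's window is 12pm–1pm.
Postmortem is fixed at 12pm, and Onboarding can't share a slot with Postmortem.
So Onboarding must be 1pm.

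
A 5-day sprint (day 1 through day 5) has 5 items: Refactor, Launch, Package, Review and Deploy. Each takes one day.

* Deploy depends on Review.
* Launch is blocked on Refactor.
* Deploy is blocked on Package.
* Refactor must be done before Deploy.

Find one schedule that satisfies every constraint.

Package -> day 1; Deploy -> day 2; Launch -> day 2; Review -> day 1; Refactor -> day 1

Checking: Package(day 1) before Deploy(day 2); Refactor(day 1) before Launch(day 2); Refactor(day 1) before Deploy(day 2); Review(day 1) before Deploy(day 2).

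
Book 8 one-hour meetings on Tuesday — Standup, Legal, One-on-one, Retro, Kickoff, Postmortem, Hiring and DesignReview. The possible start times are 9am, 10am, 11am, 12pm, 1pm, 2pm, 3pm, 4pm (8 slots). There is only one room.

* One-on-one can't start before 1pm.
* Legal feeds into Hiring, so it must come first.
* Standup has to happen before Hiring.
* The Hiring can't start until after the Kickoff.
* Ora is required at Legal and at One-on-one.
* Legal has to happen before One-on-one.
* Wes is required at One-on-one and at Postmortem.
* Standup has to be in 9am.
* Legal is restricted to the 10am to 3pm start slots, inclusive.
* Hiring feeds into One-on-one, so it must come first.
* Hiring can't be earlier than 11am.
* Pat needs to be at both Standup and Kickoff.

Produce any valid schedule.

Postmortem=3pm; Standup=9am; DesignReview=4pm; Kickoff=11am; One-on-one=1pm; Retro=2pm; Legal=10am; Hiring=12pm

Checking: Kickoff(11am) before Hiring(12pm); Standup(9am) before Hiring(12pm); Hiring(12pm) before One-on-one(1pm); Legal(10am) before One-on-one(1pm); Legal(10am) before Hiring(12pm); Standup(9am) != Kickoff(11am); Legal(10am) != One-on-one(1pm); One-on-one(1pm) != Postmortem(3pm); Legal=10am in [10am,3pm]; Hiring=12pm in [11am,4pm]; One-on-one=1pm in [1pm,4pm]; Standup=9am in [9am,9am]; max 1 per slot (cap 1).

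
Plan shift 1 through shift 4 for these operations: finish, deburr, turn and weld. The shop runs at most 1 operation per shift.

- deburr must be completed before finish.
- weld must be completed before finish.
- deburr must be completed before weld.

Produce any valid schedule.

weld -> shift 2; deburr -> shift 1; turn -> shift 4; finish -> shift 3

Checking: deburr(shift 1) before finish(shift 3); weld(shift 2) before finish(shift 3); deburr(shift 1) before weld(shift 2); max 1 per shift (cap 1).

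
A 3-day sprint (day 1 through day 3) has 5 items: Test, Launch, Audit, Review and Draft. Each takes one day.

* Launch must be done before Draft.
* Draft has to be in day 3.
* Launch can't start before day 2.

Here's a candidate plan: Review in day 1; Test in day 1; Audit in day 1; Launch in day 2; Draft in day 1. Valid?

No — it violates: Draft has to be in day 3

Draft has to be in day 3 — violated.
Launch can't start before day 2 — holds.
Launch must be done before Draft — violated.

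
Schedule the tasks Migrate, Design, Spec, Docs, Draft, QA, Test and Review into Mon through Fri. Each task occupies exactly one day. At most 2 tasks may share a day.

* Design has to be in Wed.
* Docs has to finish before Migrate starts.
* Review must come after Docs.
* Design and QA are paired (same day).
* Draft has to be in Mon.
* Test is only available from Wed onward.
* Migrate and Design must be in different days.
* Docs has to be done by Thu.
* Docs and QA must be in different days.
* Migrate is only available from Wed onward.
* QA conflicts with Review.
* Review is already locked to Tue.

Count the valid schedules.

Splitting on Migrate: it can be Thu (5), Fri (5). Listing each branch's schedules as (Design, Spec, Docs, Draft, QA, Test, Review):
Migrate=Thu: (Wed,Tue,Mon,Mon,Wed,Thu,Tue) (Wed,Tue,Mon,Mon,Wed,Fri,Tue) (Wed,Thu,Mon,Mon,Wed,Fri,Tue) (Wed,Fri,Mon,Mon,Wed,Thu,Tue) (Wed,Fri,Mon,Mon,Wed,Fri,Tue) — 5.
Migrate=Fri: (Wed,Tue,Mon,Mon,Wed,Thu,Tue) (Wed,Tue,Mon,Mon,Wed,Fri,Tue) (Wed,Thu,Mon,Mon,Wed,Thu,Tue) (Wed,Thu,Mon,Mon,Wed,Fri,Tue) (Wed,Fri,Mon,Mon,Wed,Thu,Tue) — 5.
Summing: 5 + 5 = 10.

10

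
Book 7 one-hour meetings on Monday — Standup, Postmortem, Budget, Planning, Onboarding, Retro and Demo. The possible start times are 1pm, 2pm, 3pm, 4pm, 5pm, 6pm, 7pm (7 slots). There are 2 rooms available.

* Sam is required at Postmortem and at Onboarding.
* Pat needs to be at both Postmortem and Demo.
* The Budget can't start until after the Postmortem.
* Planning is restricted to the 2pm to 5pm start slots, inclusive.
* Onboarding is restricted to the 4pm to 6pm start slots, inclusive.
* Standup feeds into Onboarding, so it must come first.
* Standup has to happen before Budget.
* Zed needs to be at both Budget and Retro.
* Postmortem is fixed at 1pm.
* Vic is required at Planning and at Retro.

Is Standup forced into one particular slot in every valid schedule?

No

Standup can be 1pm (e.g. Postmortem in 1pm, Onboarding in 4pm, Budget in 2pm, Planning in 2pm, Retro in 3pm, Standup in 1pm, Demo in 3pm) or 2pm (e.g. Postmortem -> 1pm, Planning -> 2pm, Retro -> 1pm, Onboarding -> 4pm, Demo -> 3pm, Budget -> 3pm, Standup -> 2pm).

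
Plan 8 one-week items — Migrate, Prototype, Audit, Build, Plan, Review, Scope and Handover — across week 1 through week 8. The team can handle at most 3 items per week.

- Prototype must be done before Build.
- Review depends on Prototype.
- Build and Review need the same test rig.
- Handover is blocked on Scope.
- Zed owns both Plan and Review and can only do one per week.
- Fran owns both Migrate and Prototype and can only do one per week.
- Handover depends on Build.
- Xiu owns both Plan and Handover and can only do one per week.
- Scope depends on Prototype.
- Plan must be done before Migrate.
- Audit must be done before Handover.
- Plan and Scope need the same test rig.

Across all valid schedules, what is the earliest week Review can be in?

week 2

Precedence pushes Review to at least week 2.
Review at week 2 is achievable: Handover=week 4, Plan=week 1, Review=week 2, Build=week 3, Audit=week 1, Scope=week 2, Prototype=week 1, Migrate=week 2.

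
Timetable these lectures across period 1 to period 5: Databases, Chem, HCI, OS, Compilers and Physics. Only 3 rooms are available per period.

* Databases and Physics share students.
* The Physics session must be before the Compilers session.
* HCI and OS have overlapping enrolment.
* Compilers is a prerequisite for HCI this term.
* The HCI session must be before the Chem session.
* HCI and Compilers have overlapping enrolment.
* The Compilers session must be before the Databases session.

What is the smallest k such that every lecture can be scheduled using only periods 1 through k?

The precedence chain requires at least 4 distinct periods.
With at most 3 per period and 6 lectures, at least 2 periods are needed.
4 works (last occupied period: period 4): for example Chem -> period 4, Databases -> period 3, OS -> period 1, Physics -> period 1, HCI -> period 3, Compilers -> period 2.

4 periods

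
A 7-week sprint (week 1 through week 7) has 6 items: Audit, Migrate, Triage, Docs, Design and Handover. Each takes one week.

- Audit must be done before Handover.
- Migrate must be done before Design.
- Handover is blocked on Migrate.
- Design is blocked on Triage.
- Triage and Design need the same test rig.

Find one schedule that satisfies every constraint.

Handover=week 2; Migrate=week 1; Docs=week 1; Design=week 2; Audit=week 1; Triage=week 1

Checking: Audit(week 1) before Handover(week 2); Migrate(week 1) before Design(week 2); Migrate(week 1) before Handover(week 2); Triage(week 1) before Design(week 2); Triage(week 1) != Design(week 2).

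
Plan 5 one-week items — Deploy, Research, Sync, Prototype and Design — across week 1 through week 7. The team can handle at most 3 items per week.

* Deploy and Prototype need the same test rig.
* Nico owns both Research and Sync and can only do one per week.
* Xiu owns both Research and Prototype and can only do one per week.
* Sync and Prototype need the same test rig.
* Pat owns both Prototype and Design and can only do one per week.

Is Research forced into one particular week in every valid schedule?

Research can be week 1 (e.g. Research in week 1, Deploy in week 1, Design in week 1, Prototype in week 3, Sync in week 2) or week 2 (e.g. Sync -> week 1; Deploy -> week 1; Design -> week 1; Prototype -> week 3; Research -> week 2).

No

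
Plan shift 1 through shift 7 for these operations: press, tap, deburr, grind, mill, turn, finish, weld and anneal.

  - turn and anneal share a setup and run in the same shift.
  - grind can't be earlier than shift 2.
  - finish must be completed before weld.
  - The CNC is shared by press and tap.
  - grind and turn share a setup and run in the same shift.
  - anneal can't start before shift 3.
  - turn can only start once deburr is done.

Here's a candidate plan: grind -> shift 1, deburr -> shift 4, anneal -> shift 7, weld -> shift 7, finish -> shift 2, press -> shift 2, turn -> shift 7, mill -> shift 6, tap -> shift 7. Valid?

The CNC is shared by press and tap — holds.
turn can only start once deburr is done — holds.
grind and turn share a setup and run in the same shift — violated.
grind can't be earlier than shift 2 — violated.
finish must be completed before weld — holds.
turn and anneal share a setup and run in the same shift — holds.
anneal can't start before shift 3 — holds.

No — it violates: grind can't be earlier than shift 2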